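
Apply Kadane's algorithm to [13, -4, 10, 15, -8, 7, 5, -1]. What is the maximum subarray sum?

Using Kadane's algorithm on [13, -4, 10, 15, -8, 7, 5, -1]:

Scanning through the array:
Position 1 (value -4): max_ending_here = 9, max_so_far = 13
Position 2 (value 10): max_ending_here = 19, max_so_far = 19
Position 3 (value 15): max_ending_here = 34, max_so_far = 34
Position 4 (value -8): max_ending_here = 26, max_so_far = 34
Position 5 (value 7): max_ending_here = 33, max_so_far = 34
Position 6 (value 5): max_ending_here = 38, max_so_far = 38
Position 7 (value -1): max_ending_here = 37, max_so_far = 38

Maximum subarray: [13, -4, 10, 15, -8, 7, 5]
Maximum sum: 38

The maximum subarray is [13, -4, 10, 15, -8, 7, 5] with sum 38. This subarray runs from index 0 to index 6.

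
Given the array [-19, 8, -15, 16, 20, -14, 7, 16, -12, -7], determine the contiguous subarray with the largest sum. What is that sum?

Using Kadane's algorithm on [-19, 8, -15, 16, 20, -14, 7, 16, -12, -7]:

Scanning through the array:
Position 1 (value 8): max_ending_here = 8, max_so_far = 8
Position 2 (value -15): max_ending_here = -7, max_so_far = 8
Position 3 (value 16): max_ending_here = 16, max_so_far = 16
Position 4 (value 20): max_ending_here = 36, max_so_far = 36
Position 5 (value -14): max_ending_here = 22, max_so_far = 36
Position 6 (value 7): max_ending_here = 29, max_so_far = 36
Position 7 (value 16): max_ending_here = 45, max_so_far = 45
Position 8 (value -12): max_ending_here = 33, max_so_far = 45
Position 9 (value -7): max_ending_here = 26, max_so_far = 45

Maximum subarray: [16, 20, -14, 7, 16]
Maximum sum: 45

The maximum subarray is [16, 20, -14, 7, 16] with sum 45. This subarray runs from index 3 to index 7.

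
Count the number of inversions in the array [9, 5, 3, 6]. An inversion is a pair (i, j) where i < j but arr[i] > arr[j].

Finding inversions in [9, 5, 3, 6]:

(0, 1): arr[0]=9 > arr[1]=5
(0, 2): arr[0]=9 > arr[2]=3
(0, 3): arr[0]=9 > arr[3]=6
(1, 2): arr[1]=5 > arr[2]=3

Total inversions: 4

The array has 4 inversion(s): (0,1), (0,2), (0,3), (1,2). Each pair (i,j) satisfies i < j and arr[i] > arr[j].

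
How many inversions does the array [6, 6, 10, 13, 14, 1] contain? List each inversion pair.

Finding inversions in [6, 6, 10, 13, 14, 1]:

(0, 5): arr[0]=6 > arr[5]=1
(1, 5): arr[1]=6 > arr[5]=1
(2, 5): arr[2]=10 > arr[5]=1
(3, 5): arr[3]=13 > arr[5]=1
(4, 5): arr[4]=14 > arr[5]=1

Total inversions: 5

The array has 5 inversion(s): (0,5), (1,5), (2,5), (3,5), (4,5). Each pair (i,j) satisfies i < j and arr[i] > arr[j].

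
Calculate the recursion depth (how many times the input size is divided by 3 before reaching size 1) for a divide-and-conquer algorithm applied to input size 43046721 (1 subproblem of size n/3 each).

For divide and conquer with division factor 3:

Problem sizes at each level:
Level 0: 43046721
Level 1: 14348907
Level 2: 4782969
Level 3: 1594323
Level 4: 531441
Level 5: 177147
Level 6: 59049
Level 7: 19683
Level 8: 6561
Level 9: 2187
Level 10: 729
Level 11: 243
Level 12: 81
Level 13: 27
Level 14: 9
Level 15: 3
Level 16: 1

The root is level 0 and the size-1 base case is level 16 (the tree spans levels 0 through 16, i.e. 17 levels counting the root), so the depth is the number of divisions: log_3(43046721) = 16

The recursion tree depth is log_3(43046721) = 16. At each level, the problem size is divided by 3, so it takes 16 divisions to reduce to a base case of size 1. The algorithm makes 1 recursive call at each level.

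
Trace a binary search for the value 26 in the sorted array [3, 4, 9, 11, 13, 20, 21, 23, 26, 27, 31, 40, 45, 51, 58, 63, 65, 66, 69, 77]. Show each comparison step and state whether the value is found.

Binary search for 26 in [3, 4, 9, 11, 13, 20, 21, 23, 26, 27, 31, 40, 45, 51, 58, 63, 65, 66, 69, 77]:

lo=0, hi=19, mid=9, arr[mid]=27 -> 27 > 26, search left half
lo=0, hi=8, mid=4, arr[mid]=13 -> 13 < 26, search right half
lo=5, hi=8, mid=6, arr[mid]=21 -> 21 < 26, search right half
lo=7, hi=8, mid=7, arr[mid]=23 -> 23 < 26, search right half
lo=8, hi=8, mid=8, arr[mid]=26 -> Found target at index 8!

Binary search finds 26 at index 8 after 5 comparisons. The search repeatedly halves the search space by comparing with the middle element.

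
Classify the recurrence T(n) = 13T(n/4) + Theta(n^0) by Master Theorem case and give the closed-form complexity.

Master Theorem for T(n) = 13T(n/4) + O(n^0):

a = 13, b = 4, c = 0
log_b(a) = log_4(13) = 1.8502

Case 1: c = 0 < log_4(13) = 1.8502
T(n) = O(n^(log_4 13))

For T(n) = 13T(n/4) + O(n^0): log_4(13) = 1.8502. This is Case 1 of the Master Theorem (c < log_b(a), work dominated by leaves), giving O(n^(log_4 13)).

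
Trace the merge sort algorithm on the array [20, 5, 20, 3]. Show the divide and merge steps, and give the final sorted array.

Merge sort trace:

Split: [20, 5, 20, 3] -> [20, 5] and [20, 3]
  Split: [20, 5] -> [20] and [5]
  Merge: [20] + [5] -> [5, 20]
  Split: [20, 3] -> [20] and [3]
  Merge: [20] + [3] -> [3, 20]
Merge: [5, 20] + [3, 20] -> [3, 5, 20, 20]

Final sorted array: [3, 5, 20, 20]

The merge sort proceeds by recursively splitting the array and merging sorted halves.
After all merges, the sorted array is [3, 5, 20, 20].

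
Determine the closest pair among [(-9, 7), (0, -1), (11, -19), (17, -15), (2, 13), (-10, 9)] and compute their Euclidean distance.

Computing all pairwise distances among 6 points:

d((-9, 7), (0, -1)) = 12.0416
d((-9, 7), (11, -19)) = 32.8024
d((-9, 7), (17, -15)) = 34.0588
d((-9, 7), (2, 13)) = 12.53
d((-9, 7), (-10, 9)) = 2.2361 <-- minimum
d((0, -1), (11, -19)) = 21.095
d((0, -1), (17, -15)) = 22.0227
d((0, -1), (2, 13)) = 14.1421
d((0, -1), (-10, 9)) = 14.1421
d((11, -19), (17, -15)) = 7.2111
d((11, -19), (2, 13)) = 33.2415
d((11, -19), (-10, 9)) = 35.0
d((17, -15), (2, 13)) = 31.7648
d((17, -15), (-10, 9)) = 36.1248
d((2, 13), (-10, 9)) = 12.6491

Closest pair: (-9, 7) and (-10, 9) with distance 2.2361

The closest pair is (-9, 7) and (-10, 9) with Euclidean distance 2.2361. For 6 points, brute-force pairwise comparison is shown above. For large n, the divide-and-conquer algorithm (sort by x, recurse on halves, check the dividing strip) achieves O(n log n).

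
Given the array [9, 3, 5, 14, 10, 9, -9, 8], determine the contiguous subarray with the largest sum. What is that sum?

Using Kadane's algorithm on [9, 3, 5, 14, 10, 9, -9, 8]:

Scanning through the array:
Position 1 (value 3): max_ending_here = 12, max_so_far = 12
Position 2 (value 5): max_ending_here = 17, max_so_far = 17
Position 3 (value 14): max_ending_here = 31, max_so_far = 31
Position 4 (value 10): max_ending_here = 41, max_so_far = 41
Position 5 (value 9): max_ending_here = 50, max_so_far = 50
Position 6 (value -9): max_ending_here = 41, max_so_far = 50
Position 7 (value 8): max_ending_here = 49, max_so_far = 50

Maximum subarray: [9, 3, 5, 14, 10, 9]
Maximum sum: 50

The maximum subarray is [9, 3, 5, 14, 10, 9] with sum 50. This subarray runs from index 0 to index 5.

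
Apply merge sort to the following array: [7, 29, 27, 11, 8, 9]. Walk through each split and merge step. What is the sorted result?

Merge sort trace:

Split: [7, 29, 27, 11, 8, 9] -> [7, 29, 27] and [11, 8, 9]
  Split: [7, 29, 27] -> [7] and [29, 27]
    Split: [29, 27] -> [29] and [27]
    Merge: [29] + [27] -> [27, 29]
  Merge: [7] + [27, 29] -> [7, 27, 29]
  Split: [11, 8, 9] -> [11] and [8, 9]
    Split: [8, 9] -> [8] and [9]
    Merge: [8] + [9] -> [8, 9]
  Merge: [11] + [8, 9] -> [8, 9, 11]
Merge: [7, 27, 29] + [8, 9, 11] -> [7, 8, 9, 11, 27, 29]

Final sorted array: [7, 8, 9, 11, 27, 29]

The merge sort proceeds by recursively splitting the array and merging sorted halves.
After all merges, the sorted array is [7, 8, 9, 11, 27, 29].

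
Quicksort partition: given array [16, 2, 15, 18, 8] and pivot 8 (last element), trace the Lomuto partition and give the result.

Lomuto partition with pivot = 8:

Initial array: [16, 2, 15, 18, 8]

arr[0]=16 > 8: no swap
arr[1]=2 <= 8: swap with position 0, array becomes [2, 16, 15, 18, 8]
arr[2]=15 > 8: no swap
arr[3]=18 > 8: no swap

Place pivot at position 1: [2, 8, 15, 18, 16]
Pivot position: 1

After partitioning with pivot 8, the array becomes [2, 8, 15, 18, 16]. The pivot is placed at index 1. All elements to the left of the pivot are <= 8, and all elements to the right are > 8.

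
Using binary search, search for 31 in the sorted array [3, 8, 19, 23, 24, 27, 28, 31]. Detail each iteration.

Binary search for 31 in [3, 8, 19, 23, 24, 27, 28, 31]:

lo=0, hi=7, mid=3, arr[mid]=23 -> 23 < 31, search right half
lo=4, hi=7, mid=5, arr[mid]=27 -> 27 < 31, search right half
lo=6, hi=7, mid=6, arr[mid]=28 -> 28 < 31, search right half
lo=7, hi=7, mid=7, arr[mid]=31 -> Found target at index 7!

Binary search finds 31 at index 7 after 4 comparisons. The search repeatedly halves the search space by comparing with the middle element.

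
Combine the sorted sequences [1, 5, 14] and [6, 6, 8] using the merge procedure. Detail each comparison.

Merging process:

Compare 1 vs 6: take 1 from left. Merged: [1]
Compare 5 vs 6: take 5 from left. Merged: [1, 5]
Compare 14 vs 6: take 6 from right. Merged: [1, 5, 6]
Compare 14 vs 6: take 6 from right. Merged: [1, 5, 6, 6]
Compare 14 vs 8: take 8 from right. Merged: [1, 5, 6, 6, 8]
Append remaining from left: [14]. Merged: [1, 5, 6, 6, 8, 14]

Final merged array: [1, 5, 6, 6, 8, 14]
Total comparisons: 5

The merged array is [1, 5, 6, 6, 8, 14], requiring 5 comparisons. The merge step runs in O(n) time where n is the total number of elements.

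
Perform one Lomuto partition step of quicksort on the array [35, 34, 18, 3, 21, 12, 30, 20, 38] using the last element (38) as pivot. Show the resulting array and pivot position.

Lomuto partition with pivot = 38:

Initial array: [35, 34, 18, 3, 21, 12, 30, 20, 38]

arr[0]=35 <= 38: swap with position 0, array becomes [35, 34, 18, 3, 21, 12, 30, 20, 38]
arr[1]=34 <= 38: swap with position 1, array becomes [35, 34, 18, 3, 21, 12, 30, 20, 38]
arr[2]=18 <= 38: swap with position 2, array becomes [35, 34, 18, 3, 21, 12, 30, 20, 38]
arr[3]=3 <= 38: swap with position 3, array becomes [35, 34, 18, 3, 21, 12, 30, 20, 38]
arr[4]=21 <= 38: swap with position 4, array becomes [35, 34, 18, 3, 21, 12, 30, 20, 38]
arr[5]=12 <= 38: swap with position 5, array becomes [35, 34, 18, 3, 21, 12, 30, 20, 38]
arr[6]=30 <= 38: swap with position 6, array becomes [35, 34, 18, 3, 21, 12, 30, 20, 38]
arr[7]=20 <= 38: swap with position 7, array becomes [35, 34, 18, 3, 21, 12, 30, 20, 38]

Place pivot at position 8: [35, 34, 18, 3, 21, 12, 30, 20, 38]
Pivot position: 8

After partitioning with pivot 38, the array becomes [35, 34, 18, 3, 21, 12, 30, 20, 38]. The pivot is placed at index 8. All elements to the left of the pivot are <= 38, and all elements to the right are > 38.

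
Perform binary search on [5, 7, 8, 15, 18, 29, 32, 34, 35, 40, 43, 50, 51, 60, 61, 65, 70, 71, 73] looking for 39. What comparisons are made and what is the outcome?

Binary search for 39 in [5, 7, 8, 15, 18, 29, 32, 34, 35, 40, 43, 50, 51, 60, 61, 65, 70, 71, 73]:

lo=0, hi=18, mid=9, arr[mid]=40 -> 40 > 39, search left half
lo=0, hi=8, mid=4, arr[mid]=18 -> 18 < 39, search right half
lo=5, hi=8, mid=6, arr[mid]=32 -> 32 < 39, search right half
lo=7, hi=8, mid=7, arr[mid]=34 -> 34 < 39, search right half
lo=8, hi=8, mid=8, arr[mid]=35 -> 35 < 39, search right half
lo=9 > hi=8, target 39 not found

Binary search determines that 39 is not in the array after 5 comparisons. The search space was exhausted without finding the target.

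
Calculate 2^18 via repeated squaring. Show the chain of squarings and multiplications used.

Computing 2^18 by squaring (build up from 2^1; each line after the first costs one multiplication):

2^1 = 2
2^2 = (2^1)^2 = 2^2 = 4
2^4 = (2^2)^2 = 4^2 = 16
2^8 = (2^4)^2 = 16^2 = 256
2^9 = 2 * 2^8 = 2 * 256 = 512
2^18 = (2^9)^2 = 512^2 = 262144

Result: 262144
Multiplications needed: 5 (5 lines after 2^1)

2^18 = 262144. Using exponentiation by squaring, this requires 5 multiplications. The key idea: if the exponent is even, square the half-power; if odd, multiply by the base once.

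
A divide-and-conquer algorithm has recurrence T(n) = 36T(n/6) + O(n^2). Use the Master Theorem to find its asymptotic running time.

Master Theorem for T(n) = 36T(n/6) + O(n^2):

a = 36, b = 6, c = 2
log_b(a) = log_6(36) = 2.0000

Case 2: c = 2 = log_6(36) = 2.0000
T(n) = O(n^2 log n) = O(n^2 log n)

For T(n) = 36T(n/6) + O(n^2): log_6(36) = 2.0000. This is Case 2 of the Master Theorem (c = log_b(a), equal work at all levels), giving O(n^2 log n).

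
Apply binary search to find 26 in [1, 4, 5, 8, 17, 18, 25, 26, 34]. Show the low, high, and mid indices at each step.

Binary search for 26 in [1, 4, 5, 8, 17, 18, 25, 26, 34]:

lo=0, hi=8, mid=4, arr[mid]=17 -> 17 < 26, search right half
lo=5, hi=8, mid=6, arr[mid]=25 -> 25 < 26, search right half
lo=7, hi=8, mid=7, arr[mid]=26 -> Found target at index 7!

Binary search finds 26 at index 7 after 3 comparisons. The search repeatedly halves the search space by comparing with the middle element.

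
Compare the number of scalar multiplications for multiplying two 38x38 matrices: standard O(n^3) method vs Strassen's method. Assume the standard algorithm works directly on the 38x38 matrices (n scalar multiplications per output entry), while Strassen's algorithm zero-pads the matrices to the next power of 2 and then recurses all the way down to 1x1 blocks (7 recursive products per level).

Matrix multiplication for 38x38 matrices:

Strassen's algorithm requires power-of-2 dimensions. Pad 38x38 to 64x64 (next power of 2).

Standard algorithm: 38^3 = 54872 multiplications
Strassen's algorithm: 7^(log2(64)) = 7^6 = 117649 multiplications
Difference: 54872 - 117649 = -62777 (Strassen uses MORE here due to padding overhead — for small or just-over-power-of-2 n, padding can outweigh the per-level savings)

Standard: 54872 multiplications (38^3). Strassen: 117649 multiplications (7^6, after padding to 64x64). Strassen reduces 8 recursive multiplications to 7 at each level.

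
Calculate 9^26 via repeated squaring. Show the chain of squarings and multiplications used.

Computing 9^26 by squaring (build up from 9^1; each line after the first costs one multiplication):

9^1 = 9
9^2 = (9^1)^2 = 9^2 = 81
9^3 = 9 * 9^2 = 9 * 81 = 729
9^6 = (9^3)^2 = 729^2 = 531441
9^12 = (9^6)^2 = 531441^2 = 282429536481
9^13 = 9 * 9^12 = 9 * 282429536481 = 2541865828329
9^26 = (9^13)^2 = 2541865828329^2 = 6461081889226673298932241

Result: 6461081889226673298932241
Multiplications needed: 6 (6 lines after 9^1)

9^26 = 6461081889226673298932241. Using exponentiation by squaring, this requires 6 multiplications. The key idea: if the exponent is even, square the half-power; if odd, multiply by the base once.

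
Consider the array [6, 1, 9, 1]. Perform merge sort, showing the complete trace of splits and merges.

Merge sort trace:

Split: [6, 1, 9, 1] -> [6, 1] and [9, 1]
  Split: [6, 1] -> [6] and [1]
  Merge: [6] + [1] -> [1, 6]
  Split: [9, 1] -> [9] and [1]
  Merge: [9] + [1] -> [1, 9]
Merge: [1, 6] + [1, 9] -> [1, 1, 6, 9]

Final sorted array: [1, 1, 6, 9]

The merge sort proceeds by recursively splitting the array and merging sorted halves.
After all merges, the sorted array is [1, 1, 6, 9].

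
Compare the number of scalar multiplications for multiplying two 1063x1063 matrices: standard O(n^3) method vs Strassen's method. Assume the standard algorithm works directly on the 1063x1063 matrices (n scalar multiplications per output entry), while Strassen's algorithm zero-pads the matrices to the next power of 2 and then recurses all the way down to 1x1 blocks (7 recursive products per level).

Matrix multiplication for 1063x1063 matrices:

Strassen's algorithm requires power-of-2 dimensions. Pad 1063x1063 to 2048x2048 (next power of 2).

Standard algorithm: 1063^3 = 1201157047 multiplications
Strassen's algorithm: 7^(log2(2048)) = 7^11 = 1977326743 multiplications
Difference: 1201157047 - 1977326743 = -776169696 (Strassen uses MORE here due to padding overhead — for small or just-over-power-of-2 n, padding can outweigh the per-level savings)

Standard: 1201157047 multiplications (1063^3). Strassen: 1977326743 multiplications (7^11, after padding to 2048x2048). Strassen reduces 8 recursive multiplications to 7 at each level.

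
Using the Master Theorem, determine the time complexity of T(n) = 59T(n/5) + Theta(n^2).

Master Theorem for T(n) = 59T(n/5) + O(n^2):

a = 59, b = 5, c = 2
log_b(a) = log_5(59) = 2.5335

Case 1: c = 2 < log_5(59) = 2.5335
T(n) = O(n^(log_5 59))

For T(n) = 59T(n/5) + O(n^2): log_5(59) = 2.5335. This is Case 1 of the Master Theorem (c < log_b(a), work dominated by leaves), giving O(n^(log_5 59)).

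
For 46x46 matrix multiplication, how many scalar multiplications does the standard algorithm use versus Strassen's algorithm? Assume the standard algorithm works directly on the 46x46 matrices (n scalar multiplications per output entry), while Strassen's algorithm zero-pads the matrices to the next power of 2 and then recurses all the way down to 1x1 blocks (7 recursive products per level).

Matrix multiplication for 46x46 matrices:

Strassen's algorithm requires power-of-2 dimensions. Pad 46x46 to 64x64 (next power of 2).

Standard algorithm: 46^3 = 97336 multiplications
Strassen's algorithm: 7^(log2(64)) = 7^6 = 117649 multiplications
Difference: 97336 - 117649 = -20313 (Strassen uses MORE here due to padding overhead — for small or just-over-power-of-2 n, padding can outweigh the per-level savings)

Standard: 97336 multiplications (46^3). Strassen: 117649 multiplications (7^6, after padding to 64x64). Strassen reduces 8 recursive multiplications to 7 at each level.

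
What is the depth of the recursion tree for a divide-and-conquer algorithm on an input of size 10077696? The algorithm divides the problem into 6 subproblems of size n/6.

For divide and conquer with division factor 6:

Problem sizes at each level:
Level 0: 10077696
Level 1: 1679616
Level 2: 279936
Level 3: 46656
Level 4: 7776
Level 5: 1296
Level 6: 216
Level 7: 36
Level 8: 6
Level 9: 1

The root is level 0 and the size-1 base case is level 9 (the tree spans levels 0 through 9, i.e. 10 levels counting the root), so the depth is the number of divisions: log_6(10077696) = 9

The recursion tree depth is log_6(10077696) = 9. At each level, the problem size is divided by 6, so it takes 9 divisions to reduce to a base case of size 1. The algorithm makes 6 recursive calls at each level.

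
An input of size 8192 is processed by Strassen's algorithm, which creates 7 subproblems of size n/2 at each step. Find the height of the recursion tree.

For divide and conquer with division factor 2:

Problem sizes at each level:
Level 0: 8192
Level 1: 4096
Level 2: 2048
Level 3: 1024
Level 4: 512
Level 5: 256
Level 6: 128
Level 7: 64
Level 8: 32
Level 9: 16
Level 10: 8
Level 11: 4
Level 12: 2
Level 13: 1

The root is level 0 and the size-1 base case is level 13 (the tree spans levels 0 through 13, i.e. 14 levels counting the root), so the depth is the number of divisions: log_2(8192) = 13

The recursion tree depth is log_2(8192) = 13. At each level, the problem size is divided by 2, so it takes 13 divisions to reduce to a base case of size 1. The algorithm makes 7 recursive calls at each level.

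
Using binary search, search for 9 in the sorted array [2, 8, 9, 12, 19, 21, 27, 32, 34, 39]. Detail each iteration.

Binary search for 9 in [2, 8, 9, 12, 19, 21, 27, 32, 34, 39]:

lo=0, hi=9, mid=4, arr[mid]=19 -> 19 > 9, search left half
lo=0, hi=3, mid=1, arr[mid]=8 -> 8 < 9, search right half
lo=2, hi=3, mid=2, arr[mid]=9 -> Found target at index 2!

Binary search finds 9 at index 2 after 3 comparisons. The search repeatedly halves the search space by comparing with the middle element.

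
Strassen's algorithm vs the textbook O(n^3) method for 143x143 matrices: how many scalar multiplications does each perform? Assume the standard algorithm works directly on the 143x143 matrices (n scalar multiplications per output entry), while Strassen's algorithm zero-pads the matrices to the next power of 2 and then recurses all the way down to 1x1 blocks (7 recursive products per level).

Matrix multiplication for 143x143 matrices:

Strassen's algorithm requires power-of-2 dimensions. Pad 143x143 to 256x256 (next power of 2).

Standard algorithm: 143^3 = 2924207 multiplications
Strassen's algorithm: 7^(log2(256)) = 7^8 = 5764801 multiplications
Difference: 2924207 - 5764801 = -2840594 (Strassen uses MORE here due to padding overhead — for small or just-over-power-of-2 n, padding can outweigh the per-level savings)

Standard: 2924207 multiplications (143^3). Strassen: 5764801 multiplications (7^8, after padding to 256x256). Strassen reduces 8 recursive multiplications to 7 at each level.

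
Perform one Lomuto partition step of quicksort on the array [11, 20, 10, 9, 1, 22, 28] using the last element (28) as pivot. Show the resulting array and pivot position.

Lomuto partition with pivot = 28:

Initial array: [11, 20, 10, 9, 1, 22, 28]

arr[0]=11 <= 28: swap with position 0, array becomes [11, 20, 10, 9, 1, 22, 28]
arr[1]=20 <= 28: swap with position 1, array becomes [11, 20, 10, 9, 1, 22, 28]
arr[2]=10 <= 28: swap with position 2, array becomes [11, 20, 10, 9, 1, 22, 28]
arr[3]=9 <= 28: swap with position 3, array becomes [11, 20, 10, 9, 1, 22, 28]
arr[4]=1 <= 28: swap with position 4, array becomes [11, 20, 10, 9, 1, 22, 28]
arr[5]=22 <= 28: swap with position 5, array becomes [11, 20, 10, 9, 1, 22, 28]

Place pivot at position 6: [11, 20, 10, 9, 1, 22, 28]
Pivot position: 6

After partitioning with pivot 28, the array becomes [11, 20, 10, 9, 1, 22, 28]. The pivot is placed at index 6. All elements to the left of the pivot are <= 28, and all elements to the right are > 28.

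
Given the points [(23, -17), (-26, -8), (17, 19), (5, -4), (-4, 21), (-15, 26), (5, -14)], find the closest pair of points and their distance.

Computing all pairwise distances among 7 points:

d((23, -17), (-26, -8)) = 49.8197
d((23, -17), (17, 19)) = 36.4966
d((23, -17), (5, -4)) = 22.2036
d((23, -17), (-4, 21)) = 46.6154
d((23, -17), (-15, 26)) = 57.3847
d((23, -17), (5, -14)) = 18.2483
d((-26, -8), (17, 19)) = 50.774
d((-26, -8), (5, -4)) = 31.257
d((-26, -8), (-4, 21)) = 36.4005
d((-26, -8), (-15, 26)) = 35.7351
d((-26, -8), (5, -14)) = 31.5753
d((17, 19), (5, -4)) = 25.9422
d((17, 19), (-4, 21)) = 21.095
d((17, 19), (-15, 26)) = 32.7567
d((17, 19), (5, -14)) = 35.1141
d((5, -4), (-4, 21)) = 26.5707
d((5, -4), (-15, 26)) = 36.0555
d((5, -4), (5, -14)) = 10.0 <-- minimum
d((-4, 21), (-15, 26)) = 12.083
d((-4, 21), (5, -14)) = 36.1386
d((-15, 26), (5, -14)) = 44.7214

Closest pair: (5, -4) and (5, -14) with distance 10.0

The closest pair is (5, -4) and (5, -14) with Euclidean distance 10.0. For 7 points, brute-force pairwise comparison is shown above. For large n, the divide-and-conquer algorithm (sort by x, recurse on halves, check the dividing strip) achieves O(n log n).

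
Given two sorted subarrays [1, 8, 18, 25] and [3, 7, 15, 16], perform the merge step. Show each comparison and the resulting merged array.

Merging process:

Compare 1 vs 3: take 1 from left. Merged: [1]
Compare 8 vs 3: take 3 from right. Merged: [1, 3]
Compare 8 vs 7: take 7 from right. Merged: [1, 3, 7]
Compare 8 vs 15: take 8 from left. Merged: [1, 3, 7, 8]
Compare 18 vs 15: take 15 from right. Merged: [1, 3, 7, 8, 15]
Compare 18 vs 16: take 16 from right. Merged: [1, 3, 7, 8, 15, 16]
Append remaining from left: [18, 25]. Merged: [1, 3, 7, 8, 15, 16, 18, 25]

Final merged array: [1, 3, 7, 8, 15, 16, 18, 25]
Total comparisons: 6

The merged array is [1, 3, 7, 8, 15, 16, 18, 25], requiring 6 comparisons. The merge step runs in O(n) time where n is the total number of elements.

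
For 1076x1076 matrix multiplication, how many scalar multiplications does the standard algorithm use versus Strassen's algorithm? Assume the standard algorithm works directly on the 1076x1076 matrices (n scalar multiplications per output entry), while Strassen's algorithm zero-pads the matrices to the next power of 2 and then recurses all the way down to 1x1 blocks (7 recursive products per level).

Matrix multiplication for 1076x1076 matrices:

Strassen's algorithm requires power-of-2 dimensions. Pad 1076x1076 to 2048x2048 (next power of 2).

Standard algorithm: 1076^3 = 1245766976 multiplications
Strassen's algorithm: 7^(log2(2048)) = 7^11 = 1977326743 multiplications
Difference: 1245766976 - 1977326743 = -731559767 (Strassen uses MORE here due to padding overhead — for small or just-over-power-of-2 n, padding can outweigh the per-level savings)

Standard: 1245766976 multiplications (1076^3). Strassen: 1977326743 multiplications (7^11, after padding to 2048x2048). Strassen reduces 8 recursive multiplications to 7 at each level.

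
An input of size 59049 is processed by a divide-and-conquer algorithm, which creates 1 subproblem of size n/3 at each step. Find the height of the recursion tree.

For divide and conquer with division factor 3:

Problem sizes at each level:
Level 0: 59049
Level 1: 19683
Level 2: 6561
Level 3: 2187
Level 4: 729
Level 5: 243
Level 6: 81
Level 7: 27
Level 8: 9
Level 9: 3
Level 10: 1

The root is level 0 and the size-1 base case is level 10 (the tree spans levels 0 through 10, i.e. 11 levels counting the root), so the depth is the number of divisions: log_3(59049) = 10

The recursion tree depth is log_3(59049) = 10. At each level, the problem size is divided by 3, so it takes 10 divisions to reduce to a base case of size 1. The algorithm makes 1 recursive call at each level.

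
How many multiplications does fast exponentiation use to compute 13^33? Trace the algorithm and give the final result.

Computing 13^33 by squaring (build up from 13^1; each line after the first costs one multiplication):

13^1 = 13
13^2 = (13^1)^2 = 13^2 = 169
13^4 = (13^2)^2 = 169^2 = 28561
13^8 = (13^4)^2 = 28561^2 = 815730721
13^16 = (13^8)^2 = 815730721^2 = 665416609183179841
13^32 = (13^16)^2 = 665416609183179841^2 = 442779263776840698304313192148785281
13^33 = 13 * 13^32 = 13 * 442779263776840698304313192148785281 = 5756130429098929077956071497934208653

Result: 5756130429098929077956071497934208653
Multiplications needed: 6 (6 lines after 13^1)

13^33 = 5756130429098929077956071497934208653. Using exponentiation by squaring, this requires 6 multiplications. The key idea: if the exponent is even, square the half-power; if odd, multiply by the base once.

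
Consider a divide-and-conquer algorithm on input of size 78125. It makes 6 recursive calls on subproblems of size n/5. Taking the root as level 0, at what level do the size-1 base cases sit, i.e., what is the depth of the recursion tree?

For divide and conquer with division factor 5:

Problem sizes at each level:
Level 0: 78125
Level 1: 15625
Level 2: 3125
Level 3: 625
Level 4: 125
Level 5: 25
Level 6: 5
Level 7: 1

The root is level 0 and the size-1 base case is level 7 (the tree spans levels 0 through 7, i.e. 8 levels counting the root), so the depth is the number of divisions: log_5(78125) = 7

The recursion tree depth is log_5(78125) = 7. At each level, the problem size is divided by 5, so it takes 7 divisions to reduce to a base case of size 1. The algorithm makes 6 recursive calls at each level.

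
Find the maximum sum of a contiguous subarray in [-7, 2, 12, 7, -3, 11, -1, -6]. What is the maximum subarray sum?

Using Kadane's algorithm on [-7, 2, 12, 7, -3, 11, -1, -6]:

Scanning through the array:
Position 1 (value 2): max_ending_here = 2, max_so_far = 2
Position 2 (value 12): max_ending_here = 14, max_so_far = 14
Position 3 (value 7): max_ending_here = 21, max_so_far = 21
Position 4 (value -3): max_ending_here = 18, max_so_far = 21
Position 5 (value 11): max_ending_here = 29, max_so_far = 29
Position 6 (value -1): max_ending_here = 28, max_so_far = 29
Position 7 (value -6): max_ending_here = 22, max_so_far = 29

Maximum subarray: [2, 12, 7, -3, 11]
Maximum sum: 29

The maximum subarray is [2, 12, 7, -3, 11] with sum 29. This subarray runs from index 1 to index 5.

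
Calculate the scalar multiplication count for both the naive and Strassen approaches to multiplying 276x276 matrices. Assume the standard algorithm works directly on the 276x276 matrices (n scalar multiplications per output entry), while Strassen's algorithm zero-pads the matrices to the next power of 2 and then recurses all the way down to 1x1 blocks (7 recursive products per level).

Matrix multiplication for 276x276 matrices:

Strassen's algorithm requires power-of-2 dimensions. Pad 276x276 to 512x512 (next power of 2).

Standard algorithm: 276^3 = 21024576 multiplications
Strassen's algorithm: 7^(log2(512)) = 7^9 = 40353607 multiplications
Difference: 21024576 - 40353607 = -19329031 (Strassen uses MORE here due to padding overhead — for small or just-over-power-of-2 n, padding can outweigh the per-level savings)

Standard: 21024576 multiplications (276^3). Strassen: 40353607 multiplications (7^9, after padding to 512x512). Strassen reduces 8 recursive multiplications to 7 at each level.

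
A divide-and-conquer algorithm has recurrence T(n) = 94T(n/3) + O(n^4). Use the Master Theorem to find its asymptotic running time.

Master Theorem for T(n) = 94T(n/3) + O(n^4):

a = 94, b = 3, c = 4
log_b(a) = log_3(94) = 4.1355

Case 1: c = 4 < log_3(94) = 4.1355
T(n) = O(n^(log_3 94))

For T(n) = 94T(n/3) + O(n^4): log_3(94) = 4.1355. This is Case 1 of the Master Theorem (c < log_b(a), work dominated by leaves), giving O(n^(log_3 94)).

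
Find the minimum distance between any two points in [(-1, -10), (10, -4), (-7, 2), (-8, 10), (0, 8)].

Computing all pairwise distances among 5 points:

d((-1, -10), (10, -4)) = 12.53
d((-1, -10), (-7, 2)) = 13.4164
d((-1, -10), (-8, 10)) = 21.1896
d((-1, -10), (0, 8)) = 18.0278
d((10, -4), (-7, 2)) = 18.0278
d((10, -4), (-8, 10)) = 22.8035
d((10, -4), (0, 8)) = 15.6205
d((-7, 2), (-8, 10)) = 8.0623 <-- minimum
d((-7, 2), (0, 8)) = 9.2195
d((-8, 10), (0, 8)) = 8.2462

Closest pair: (-7, 2) and (-8, 10) with distance 8.0623

The closest pair is (-7, 2) and (-8, 10) with Euclidean distance 8.0623. For 5 points, brute-force pairwise comparison is shown above. For large n, the divide-and-conquer algorithm (sort by x, recurse on halves, check the dividing strip) achieves O(n log n).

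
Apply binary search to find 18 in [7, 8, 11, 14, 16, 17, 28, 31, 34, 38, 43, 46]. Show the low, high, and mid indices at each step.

Binary search for 18 in [7, 8, 11, 14, 16, 17, 28, 31, 34, 38, 43, 46]:

lo=0, hi=11, mid=5, arr[mid]=17 -> 17 < 18, search right half
lo=6, hi=11, mid=8, arr[mid]=34 -> 34 > 18, search left half
lo=6, hi=7, mid=6, arr[mid]=28 -> 28 > 18, search left half
lo=6 > hi=5, target 18 not found

Binary search determines that 18 is not in the array after 3 comparisons. The search space was exhausted without finding the target.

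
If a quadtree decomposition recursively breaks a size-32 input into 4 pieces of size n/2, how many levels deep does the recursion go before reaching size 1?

For divide and conquer with division factor 2:

Problem sizes at each level:
Level 0: 32
Level 1: 16
Level 2: 8
Level 3: 4
Level 4: 2
Level 5: 1

The root is level 0 and the size-1 base case is level 5 (the tree spans levels 0 through 5, i.e. 6 levels counting the root), so the depth is the number of divisions: log_2(32) = 5

The recursion tree depth is log_2(32) = 5. At each level, the problem size is divided by 2, so it takes 5 divisions to reduce to a base case of size 1. The algorithm makes 4 recursive calls at each level.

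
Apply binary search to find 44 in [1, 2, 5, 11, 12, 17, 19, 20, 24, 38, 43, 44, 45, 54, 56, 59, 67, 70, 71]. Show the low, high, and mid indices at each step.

Binary search for 44 in [1, 2, 5, 11, 12, 17, 19, 20, 24, 38, 43, 44, 45, 54, 56, 59, 67, 70, 71]:

lo=0, hi=18, mid=9, arr[mid]=38 -> 38 < 44, search right half
lo=10, hi=18, mid=14, arr[mid]=56 -> 56 > 44, search left half
lo=10, hi=13, mid=11, arr[mid]=44 -> Found target at index 11!

Binary search finds 44 at index 11 after 3 comparisons. The search repeatedly halves the search space by comparing with the middle element.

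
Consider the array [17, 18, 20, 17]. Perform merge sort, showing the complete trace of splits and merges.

Merge sort trace:

Split: [17, 18, 20, 17] -> [17, 18] and [20, 17]
  Split: [17, 18] -> [17] and [18]
  Merge: [17] + [18] -> [17, 18]
  Split: [20, 17] -> [20] and [17]
  Merge: [20] + [17] -> [17, 20]
Merge: [17, 18] + [17, 20] -> [17, 17, 18, 20]

Final sorted array: [17, 17, 18, 20]

The merge sort proceeds by recursively splitting the array and merging sorted halves.
After all merges, the sorted array is [17, 17, 18, 20].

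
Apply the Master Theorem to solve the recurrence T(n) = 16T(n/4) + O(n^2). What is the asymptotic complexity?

Master Theorem for T(n) = 16T(n/4) + O(n^2):

a = 16, b = 4, c = 2
log_b(a) = log_4(16) = 2.0000

Case 2: c = 2 = log_4(16) = 2.0000
T(n) = O(n^2 log n) = O(n^2 log n)

For T(n) = 16T(n/4) + O(n^2): log_4(16) = 2.0000. This is Case 2 of the Master Theorem (c = log_b(a), equal work at all levels), giving O(n^2 log n).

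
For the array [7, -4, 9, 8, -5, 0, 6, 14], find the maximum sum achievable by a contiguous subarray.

Using Kadane's algorithm on [7, -4, 9, 8, -5, 0, 6, 14]:

Scanning through the array:
Position 1 (value -4): max_ending_here = 3, max_so_far = 7
Position 2 (value 9): max_ending_here = 12, max_so_far = 12
Position 3 (value 8): max_ending_here = 20, max_so_far = 20
Position 4 (value -5): max_ending_here = 15, max_so_far = 20
Position 5 (value 0): max_ending_here = 15, max_so_far = 20
Position 6 (value 6): max_ending_here = 21, max_so_far = 21
Position 7 (value 14): max_ending_here = 35, max_so_far = 35

Maximum subarray: [7, -4, 9, 8, -5, 0, 6, 14]
Maximum sum: 35

The maximum subarray is [7, -4, 9, 8, -5, 0, 6, 14] with sum 35. This subarray runs from index 0 to index 7.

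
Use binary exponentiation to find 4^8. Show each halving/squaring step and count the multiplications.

Computing 4^8 by squaring (build up from 4^1; each line after the first costs one multiplication):

4^1 = 4
4^2 = (4^1)^2 = 4^2 = 16
4^4 = (4^2)^2 = 16^2 = 256
4^8 = (4^4)^2 = 256^2 = 65536

Result: 65536
Multiplications needed: 3 (3 lines after 4^1)

4^8 = 65536. Using exponentiation by squaring, this requires 3 multiplications. The key idea: if the exponent is even, square the half-power; if odd, multiply by the base once.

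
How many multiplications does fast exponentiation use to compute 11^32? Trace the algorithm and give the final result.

Computing 11^32 by squaring (build up from 11^1; each line after the first costs one multiplication):

11^1 = 11
11^2 = (11^1)^2 = 11^2 = 121
11^4 = (11^2)^2 = 121^2 = 14641
11^8 = (11^4)^2 = 14641^2 = 214358881
11^16 = (11^8)^2 = 214358881^2 = 45949729863572161
11^32 = (11^16)^2 = 45949729863572161^2 = 2111377674535255285545615254209921

Result: 2111377674535255285545615254209921
Multiplications needed: 5 (5 lines after 11^1)

11^32 = 2111377674535255285545615254209921. Using exponentiation by squaring, this requires 5 multiplications. The key idea: if the exponent is even, square the half-power; if odd, multiply by the base once.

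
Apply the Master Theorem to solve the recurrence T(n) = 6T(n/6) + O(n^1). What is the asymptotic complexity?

Master Theorem for T(n) = 6T(n/6) + O(n^1):

a = 6, b = 6, c = 1
log_b(a) = log_6(6) = 1.0000

Case 2: c = 1 = log_6(6) = 1.0000
T(n) = O(n^1 log n) = O(n log n)

For T(n) = 6T(n/6) + O(n^1): log_6(6) = 1.0000. This is Case 2 of the Master Theorem (c = log_b(a), equal work at all levels), giving O(n log n).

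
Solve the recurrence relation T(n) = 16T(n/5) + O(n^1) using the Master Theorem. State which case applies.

Master Theorem for T(n) = 16T(n/5) + O(n^1):

a = 16, b = 5, c = 1
log_b(a) = log_5(16) = 1.7227

Case 1: c = 1 < log_5(16) = 1.7227
T(n) = O(n^(log_5 16))

For T(n) = 16T(n/5) + O(n^1): log_5(16) = 1.7227. This is Case 1 of the Master Theorem (c < log_b(a), work dominated by leaves), giving O(n^(log_5 16)).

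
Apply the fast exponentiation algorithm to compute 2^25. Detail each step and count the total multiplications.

Computing 2^25 by squaring (build up from 2^1; each line after the first costs one multiplication):

2^1 = 2
2^2 = (2^1)^2 = 2^2 = 4
2^3 = 2 * 2^2 = 2 * 4 = 8
2^6 = (2^3)^2 = 8^2 = 64
2^12 = (2^6)^2 = 64^2 = 4096
2^24 = (2^12)^2 = 4096^2 = 16777216
2^25 = 2 * 2^24 = 2 * 16777216 = 33554432

Result: 33554432
Multiplications needed: 6 (6 lines after 2^1)

2^25 = 33554432. Using exponentiation by squaring, this requires 6 multiplications. The key idea: if the exponent is even, square the half-power; if odd, multiply by the base once.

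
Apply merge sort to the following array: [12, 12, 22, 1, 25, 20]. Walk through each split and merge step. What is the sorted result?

Merge sort trace:

Split: [12, 12, 22, 1, 25, 20] -> [12, 12, 22] and [1, 25, 20]
  Split: [12, 12, 22] -> [12] and [12, 22]
    Split: [12, 22] -> [12] and [22]
    Merge: [12] + [22] -> [12, 22]
  Merge: [12] + [12, 22] -> [12, 12, 22]
  Split: [1, 25, 20] -> [1] and [25, 20]
    Split: [25, 20] -> [25] and [20]
    Merge: [25] + [20] -> [20, 25]
  Merge: [1] + [20, 25] -> [1, 20, 25]
Merge: [12, 12, 22] + [1, 20, 25] -> [1, 12, 12, 20, 22, 25]

Final sorted array: [1, 12, 12, 20, 22, 25]

The merge sort proceeds by recursively splitting the array and merging sorted halves.
After all merges, the sorted array is [1, 12, 12, 20, 22, 25].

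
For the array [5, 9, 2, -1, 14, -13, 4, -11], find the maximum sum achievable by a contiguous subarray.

Using Kadane's algorithm on [5, 9, 2, -1, 14, -13, 4, -11]:

Scanning through the array:
Position 1 (value 9): max_ending_here = 14, max_so_far = 14
Position 2 (value 2): max_ending_here = 16, max_so_far = 16
Position 3 (value -1): max_ending_here = 15, max_so_far = 16
Position 4 (value 14): max_ending_here = 29, max_so_far = 29
Position 5 (value -13): max_ending_here = 16, max_so_far = 29
Position 6 (value 4): max_ending_here = 20, max_so_far = 29
Position 7 (value -11): max_ending_here = 9, max_so_far = 29

Maximum subarray: [5, 9, 2, -1, 14]
Maximum sum: 29

The maximum subarray is [5, 9, 2, -1, 14] with sum 29. This subarray runs from index 0 to index 4.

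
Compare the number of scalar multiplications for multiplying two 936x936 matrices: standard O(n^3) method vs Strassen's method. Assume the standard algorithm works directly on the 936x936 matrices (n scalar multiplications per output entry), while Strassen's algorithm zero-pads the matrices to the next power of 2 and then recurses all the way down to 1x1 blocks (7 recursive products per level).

Matrix multiplication for 936x936 matrices:

Strassen's algorithm requires power-of-2 dimensions. Pad 936x936 to 1024x1024 (next power of 2).

Standard algorithm: 936^3 = 820025856 multiplications
Strassen's algorithm: 7^(log2(1024)) = 7^10 = 282475249 multiplications
Savings: 820025856 - 282475249 = 537550607 multiplications

Standard: 820025856 multiplications (936^3). Strassen: 282475249 multiplications (7^10, after padding to 1024x1024). Strassen reduces 8 recursive multiplications to 7 at each level.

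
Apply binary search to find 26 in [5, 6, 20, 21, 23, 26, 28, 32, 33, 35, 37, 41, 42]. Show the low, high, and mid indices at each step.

Binary search for 26 in [5, 6, 20, 21, 23, 26, 28, 32, 33, 35, 37, 41, 42]:

lo=0, hi=12, mid=6, arr[mid]=28 -> 28 > 26, search left half
lo=0, hi=5, mid=2, arr[mid]=20 -> 20 < 26, search right half
lo=3, hi=5, mid=4, arr[mid]=23 -> 23 < 26, search right half
lo=5, hi=5, mid=5, arr[mid]=26 -> Found target at index 5!

Binary search finds 26 at index 5 after 4 comparisons. The search repeatedly halves the search space by comparing with the middle element.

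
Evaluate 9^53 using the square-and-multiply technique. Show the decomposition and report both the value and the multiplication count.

Computing 9^53 by squaring (build up from 9^1; each line after the first costs one multiplication):

9^1 = 9
9^2 = (9^1)^2 = 9^2 = 81
9^3 = 9 * 9^2 = 9 * 81 = 729
9^6 = (9^3)^2 = 729^2 = 531441
9^12 = (9^6)^2 = 531441^2 = 282429536481
9^13 = 9 * 9^12 = 9 * 282429536481 = 2541865828329
9^26 = (9^13)^2 = 2541865828329^2 = 6461081889226673298932241
9^52 = (9^26)^2 = 6461081889226673298932241^2 = 41745579179292917813953351511015323088870709282081
9^53 = 9 * 9^52 = 9 * 41745579179292917813953351511015323088870709282081 = 375710212613636260325580163599137907799836383538729

Result: 375710212613636260325580163599137907799836383538729
Multiplications needed: 8 (8 lines after 9^1)

9^53 = 375710212613636260325580163599137907799836383538729. Using exponentiation by squaring, this requires 8 multiplications. The key idea: if the exponent is even, square the half-power; if odd, multiply by the base once.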